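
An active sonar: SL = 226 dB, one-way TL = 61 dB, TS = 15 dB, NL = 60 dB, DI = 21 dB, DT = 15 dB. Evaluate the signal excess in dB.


SE = SL - 2*TL + TS - NL + DI - DT = 226 - 2*61 + (15) - 60 + 21 - 15 = 65

65 dB


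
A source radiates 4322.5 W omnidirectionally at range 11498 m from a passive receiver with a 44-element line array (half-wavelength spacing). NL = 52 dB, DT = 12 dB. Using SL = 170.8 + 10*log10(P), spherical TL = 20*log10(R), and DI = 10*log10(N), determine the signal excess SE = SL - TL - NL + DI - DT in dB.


78.38 dB


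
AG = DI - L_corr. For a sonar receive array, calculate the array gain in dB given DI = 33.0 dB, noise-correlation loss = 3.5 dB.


AG = DI - L_corr = 33.0 - 3.5 = 29.5

29.5 dB


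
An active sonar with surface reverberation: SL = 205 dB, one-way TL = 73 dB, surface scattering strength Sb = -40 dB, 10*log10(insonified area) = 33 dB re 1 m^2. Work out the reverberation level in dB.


RL = SL - 2*TL + Sb + 10*log10(A) = 205 - 2*73 + (-40) + 33 = 52

52 dB


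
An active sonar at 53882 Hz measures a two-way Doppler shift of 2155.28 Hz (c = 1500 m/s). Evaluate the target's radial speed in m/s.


30.0 m/s


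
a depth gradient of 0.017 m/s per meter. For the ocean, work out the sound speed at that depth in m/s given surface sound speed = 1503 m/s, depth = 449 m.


c = 1503 + 0.017 * 449 = 1510.633

1510.633 m/s


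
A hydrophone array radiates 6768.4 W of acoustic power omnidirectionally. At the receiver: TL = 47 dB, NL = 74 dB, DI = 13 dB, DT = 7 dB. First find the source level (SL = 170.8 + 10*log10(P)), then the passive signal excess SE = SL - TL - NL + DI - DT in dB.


Step 1: SL = 170.8 + 10*log10(6768.4) = 209.1 dB
Step 2: SE = SL - TL - NL + DI - DT = 209.1 - 47 - 74 + 13 - 7 = 94.1

94.1 dB


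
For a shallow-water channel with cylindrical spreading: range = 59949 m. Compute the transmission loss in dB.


47.78 dB


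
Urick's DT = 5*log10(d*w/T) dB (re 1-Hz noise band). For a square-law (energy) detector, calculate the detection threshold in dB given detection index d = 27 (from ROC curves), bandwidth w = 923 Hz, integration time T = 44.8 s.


DT = 5*log10(d*w/T) = 5*log10(27 * 923 / 44.8) = 5*log10(556.27) = 13.73

13.73 dB


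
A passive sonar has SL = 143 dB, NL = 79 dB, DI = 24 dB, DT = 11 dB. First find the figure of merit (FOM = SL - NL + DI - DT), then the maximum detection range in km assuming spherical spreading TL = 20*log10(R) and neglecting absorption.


Step 1: FOM = SL - NL + DI - DT = 143 - 79 + 24 - 11 = 77 dB
Step 2: at max range FOM = TL = 20*log10(R), so R = 10^(77/20) = 7079.46 m = 7.08 km

7.08 km


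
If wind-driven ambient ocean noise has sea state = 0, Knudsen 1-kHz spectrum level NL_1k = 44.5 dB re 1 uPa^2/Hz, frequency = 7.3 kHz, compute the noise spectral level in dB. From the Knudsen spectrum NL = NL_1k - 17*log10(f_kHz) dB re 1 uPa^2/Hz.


29.82 dB


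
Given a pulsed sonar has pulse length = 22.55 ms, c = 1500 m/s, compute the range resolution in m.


dR = c*tau/2 = 1500 * 22.55e-3 / 2 = 16.9125

16.9125 m


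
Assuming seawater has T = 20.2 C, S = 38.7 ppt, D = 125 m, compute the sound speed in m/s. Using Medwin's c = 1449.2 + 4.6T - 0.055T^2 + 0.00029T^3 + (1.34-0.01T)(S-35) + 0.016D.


c = 1449.2 + 4.6*20.2 - 0.055*20.2^2 + 0.00029*20.2^3 + (1.34 - 0.01*20.2)*(38.7 - 35) + 0.016*125 = 1528.28

1528.28 m/s


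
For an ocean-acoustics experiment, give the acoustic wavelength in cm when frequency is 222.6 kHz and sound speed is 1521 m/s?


0.68 cm


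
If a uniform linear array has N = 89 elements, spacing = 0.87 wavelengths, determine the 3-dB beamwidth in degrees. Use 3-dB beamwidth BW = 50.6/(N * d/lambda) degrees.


BW = 50.6 / (89 * 0.87) = 50.6 / 77.43 = 0.65

0.65 deg


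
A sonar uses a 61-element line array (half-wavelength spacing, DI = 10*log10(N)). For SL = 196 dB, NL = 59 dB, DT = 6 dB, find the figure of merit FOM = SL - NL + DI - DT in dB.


Step 1: DI = 10*log10(61) = 17.85 dB
Step 2: FOM = SL - NL + DI - DT = 196 - 59 + 17.85 - 6 = 148.85

148.85 dB


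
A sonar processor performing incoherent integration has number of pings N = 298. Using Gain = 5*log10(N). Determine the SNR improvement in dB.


Gain = 5*log10(298) = 12.37

12.37 dB


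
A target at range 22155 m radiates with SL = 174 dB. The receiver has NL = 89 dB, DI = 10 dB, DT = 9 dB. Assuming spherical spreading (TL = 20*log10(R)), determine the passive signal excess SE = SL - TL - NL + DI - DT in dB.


Step 1: TL = 20*log10(22155) = 86.91 dB
Step 2: SE = 174 - 86.91 - 89 + 10 - 9 = -0.91

-0.91 dB


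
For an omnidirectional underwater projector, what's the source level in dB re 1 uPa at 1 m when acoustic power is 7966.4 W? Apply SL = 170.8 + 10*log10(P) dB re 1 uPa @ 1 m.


SL = 170.8 + 10*log10(7966.4) = 170.8 + 39.01 = 209.81

209.81 dB


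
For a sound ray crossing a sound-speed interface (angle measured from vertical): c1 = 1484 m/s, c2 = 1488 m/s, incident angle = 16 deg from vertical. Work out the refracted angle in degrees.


sin(theta2) = (c2/c1)*sin(theta1) = (1488/1484)*sin(16 deg) = 0.27638
theta2 = arcsin(0.27638) = 16.04

16.04 deg


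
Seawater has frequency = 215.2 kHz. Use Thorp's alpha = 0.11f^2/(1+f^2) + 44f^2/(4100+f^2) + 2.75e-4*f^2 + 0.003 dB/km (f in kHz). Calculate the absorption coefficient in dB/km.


f^2 = 46311.04
alpha = 0.11*46311.04/(1+46311.04) + 44*46311.04/(4100+46311.04) + 2.75e-4*46311.04 + 0.003 = 53.27

53.27 dB/km


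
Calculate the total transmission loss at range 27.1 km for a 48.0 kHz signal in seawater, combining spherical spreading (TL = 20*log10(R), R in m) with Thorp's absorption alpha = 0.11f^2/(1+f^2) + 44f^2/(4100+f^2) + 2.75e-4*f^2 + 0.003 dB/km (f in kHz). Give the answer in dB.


Step 1 (Thorp): alpha = 0.11*2304.0/(1+2304.0) + 44*2304.0/(4100+2304.0) + 2.75e-4*2304.0 + 0.003 = 16.5767 dB/km
Step 2: TL_spread = 20*log10(27100) = 88.66 dB
Step 3: TL_abs = alpha*R = 16.5767 * 27.1 = 449.23 dB
Step 4: TL_total = 88.66 + 449.23 = 537.89

537.89 dB


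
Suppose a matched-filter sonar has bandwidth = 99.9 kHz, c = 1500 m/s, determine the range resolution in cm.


dR = c/(2*BW) = 1500 / (2 * 99.9e3) = 0.0075 m = 0.75 cm

0.75 cm


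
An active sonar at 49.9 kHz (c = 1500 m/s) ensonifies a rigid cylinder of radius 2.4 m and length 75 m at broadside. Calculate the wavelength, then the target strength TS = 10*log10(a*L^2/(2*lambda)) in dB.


Step 1: lambda = c/f = 1500/49900 = 0.03006 m
Step 2: TS = 10*log10(a*L^2/(2*lambda)) = 10*log10(2.4*75^2/(2*0.03006)) = 53.51

53.51 dB


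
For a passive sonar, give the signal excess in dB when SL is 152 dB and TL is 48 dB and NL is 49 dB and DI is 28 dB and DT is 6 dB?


SE = SL - TL - NL + DI - DT = 152 - 48 - 49 + 28 - 6 = 77

77 dB


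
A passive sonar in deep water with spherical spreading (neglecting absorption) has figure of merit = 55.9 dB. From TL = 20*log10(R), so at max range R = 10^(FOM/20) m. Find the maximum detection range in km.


At max range FOM = TL, so 20*log10(R) = 55.9
R = 10^(55.9/20) = 623.73 m = 0.62 km

0.62 km


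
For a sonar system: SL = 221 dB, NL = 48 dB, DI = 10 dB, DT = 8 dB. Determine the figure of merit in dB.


FOM = SL - NL + DI - DT = 221 - 48 + 10 - 8 = 175

175 dB


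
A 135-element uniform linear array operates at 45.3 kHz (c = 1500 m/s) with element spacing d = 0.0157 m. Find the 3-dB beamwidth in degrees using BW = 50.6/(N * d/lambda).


Step 1: lambda = 1500/45300 = 0.03311 m
Step 2: d/lambda = 0.0157/0.03311 = 0.4742
Step 3: BW = 50.6/(N * d/lambda) = 50.6/(135 * 0.4742) = 0.79

0.79 deg


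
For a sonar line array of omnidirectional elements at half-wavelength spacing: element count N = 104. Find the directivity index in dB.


DI = 10*log10(104) = 20.17

20.17 dB


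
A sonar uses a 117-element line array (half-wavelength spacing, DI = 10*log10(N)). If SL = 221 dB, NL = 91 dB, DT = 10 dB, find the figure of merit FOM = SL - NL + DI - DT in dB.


140.68 dB


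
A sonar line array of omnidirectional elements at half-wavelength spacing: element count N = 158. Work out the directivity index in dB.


DI = 10*log10(158) = 21.99

21.99 dB


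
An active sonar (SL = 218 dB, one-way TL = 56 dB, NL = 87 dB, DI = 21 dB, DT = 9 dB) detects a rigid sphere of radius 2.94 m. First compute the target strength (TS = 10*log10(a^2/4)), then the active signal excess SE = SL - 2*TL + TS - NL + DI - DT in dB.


Step 1: TS = 10*log10(2.94^2/4) = 3.35 dB
Step 2: SE = SL - 2*TL + TS - NL + DI - DT = 218 - 2*56 + (3.35) - 87 + 21 - 9 = 34.35

34.35 dB


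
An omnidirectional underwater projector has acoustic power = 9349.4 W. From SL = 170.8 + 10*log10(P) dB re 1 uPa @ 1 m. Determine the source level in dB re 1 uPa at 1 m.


210.51 dB


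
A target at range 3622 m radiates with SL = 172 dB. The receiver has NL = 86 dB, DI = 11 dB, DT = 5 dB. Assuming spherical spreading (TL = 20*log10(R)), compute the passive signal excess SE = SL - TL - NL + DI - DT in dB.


20.82 dB


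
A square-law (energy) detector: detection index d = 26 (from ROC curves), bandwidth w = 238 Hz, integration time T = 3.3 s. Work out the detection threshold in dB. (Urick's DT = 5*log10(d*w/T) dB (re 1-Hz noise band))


DT = 5*log10(d*w/T) = 5*log10(26 * 238 / 3.3) = 5*log10(1875.15) = 16.37

16.37 dB


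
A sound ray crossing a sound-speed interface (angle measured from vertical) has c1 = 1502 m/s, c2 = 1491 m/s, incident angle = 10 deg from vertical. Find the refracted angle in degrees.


sin(theta2) = (c2/c1)*sin(theta1) = (1491/1502)*sin(10 deg) = 0.17238
theta2 = arcsin(0.17238) = 9.93

9.93 deg


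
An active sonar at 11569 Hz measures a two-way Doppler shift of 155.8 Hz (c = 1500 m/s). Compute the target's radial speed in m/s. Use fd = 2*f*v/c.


From fd = 2*f*v/c, v = c*fd/(2*f) = 1500 * 155.8 / (2*11569) = 10.1

10.1 m/s


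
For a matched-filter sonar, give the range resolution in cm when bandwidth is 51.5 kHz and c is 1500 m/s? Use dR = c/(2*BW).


dR = c/(2*BW) = 1500 / (2 * 51.5e3) = 0.0146 m = 1.46 cm

1.46 cm


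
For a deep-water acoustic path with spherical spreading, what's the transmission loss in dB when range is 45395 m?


TL = 20*log10(45395) = 93.14

93.14 dB


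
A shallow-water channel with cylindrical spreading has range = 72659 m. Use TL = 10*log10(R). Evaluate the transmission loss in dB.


48.61 dB


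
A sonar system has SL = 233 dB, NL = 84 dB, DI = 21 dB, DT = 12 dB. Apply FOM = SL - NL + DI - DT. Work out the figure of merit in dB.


FOM = SL - NL + DI - DT = 233 - 84 + 21 - 12 = 158

158 dB


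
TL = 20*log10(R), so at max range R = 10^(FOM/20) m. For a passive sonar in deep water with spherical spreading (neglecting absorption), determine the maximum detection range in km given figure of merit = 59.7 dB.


0.97 km


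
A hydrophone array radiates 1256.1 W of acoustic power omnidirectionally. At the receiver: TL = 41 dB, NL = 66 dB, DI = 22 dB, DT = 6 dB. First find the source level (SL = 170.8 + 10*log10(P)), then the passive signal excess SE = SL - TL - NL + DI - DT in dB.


Step 1: SL = 170.8 + 10*log10(1256.1) = 201.79 dB
Step 2: SE = SL - TL - NL + DI - DT = 201.79 - 41 - 66 + 22 - 6 = 110.79

110.79 dB


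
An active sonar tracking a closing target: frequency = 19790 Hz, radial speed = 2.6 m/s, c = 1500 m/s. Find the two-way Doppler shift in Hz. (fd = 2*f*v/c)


fd = 2*f*v/c = 2 * 19790 * 2.6 / 1500 = 68.61

68.61 Hz


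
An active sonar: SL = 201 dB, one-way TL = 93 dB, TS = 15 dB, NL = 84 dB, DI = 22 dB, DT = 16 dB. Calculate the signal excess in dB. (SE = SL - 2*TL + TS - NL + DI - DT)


-48 dB


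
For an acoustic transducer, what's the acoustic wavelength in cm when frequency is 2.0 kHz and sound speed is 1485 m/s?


lambda = c/f = 1485 / 2000 = 0.7425 m = 74.25 cm

74.25 cm


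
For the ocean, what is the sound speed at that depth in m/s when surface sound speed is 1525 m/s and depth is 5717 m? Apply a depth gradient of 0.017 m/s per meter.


1622.189 m/s


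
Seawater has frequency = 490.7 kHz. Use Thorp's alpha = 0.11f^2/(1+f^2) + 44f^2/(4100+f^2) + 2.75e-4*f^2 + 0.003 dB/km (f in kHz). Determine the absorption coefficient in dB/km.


f^2 = 240786.49
alpha = 0.11*240786.49/(1+240786.49) + 44*240786.49/(4100+240786.49) + 2.75e-4*240786.49 + 0.003 = 109.593

109.593 dB/km


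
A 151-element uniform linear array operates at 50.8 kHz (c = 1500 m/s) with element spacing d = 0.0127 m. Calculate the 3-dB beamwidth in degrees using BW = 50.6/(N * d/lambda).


Step 1: lambda = 1500/50800 = 0.02953 m
Step 2: d/lambda = 0.0127/0.02953 = 0.4301
Step 3: BW = 50.6/(N * d/lambda) = 50.6/(151 * 0.4301) = 0.78

0.78 deg


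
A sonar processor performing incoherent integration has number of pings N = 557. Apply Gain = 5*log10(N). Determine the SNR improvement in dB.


13.73 dB


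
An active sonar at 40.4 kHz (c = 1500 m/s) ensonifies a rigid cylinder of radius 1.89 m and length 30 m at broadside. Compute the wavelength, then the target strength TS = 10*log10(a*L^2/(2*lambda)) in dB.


Step 1: lambda = c/f = 1500/40400 = 0.03713 m
Step 2: TS = 10*log10(a*L^2/(2*lambda)) = 10*log10(1.89*30^2/(2*0.03713)) = 43.6

43.6 dB


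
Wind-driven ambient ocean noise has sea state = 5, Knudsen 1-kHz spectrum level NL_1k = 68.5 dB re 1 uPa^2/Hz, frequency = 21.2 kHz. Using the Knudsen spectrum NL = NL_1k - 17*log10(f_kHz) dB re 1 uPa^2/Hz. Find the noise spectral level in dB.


NL = NL_1k - 17*log10(f_kHz) = 68.5 - 17*log10(21.2) = 68.5 - (22.55) = 45.95

45.95 dB


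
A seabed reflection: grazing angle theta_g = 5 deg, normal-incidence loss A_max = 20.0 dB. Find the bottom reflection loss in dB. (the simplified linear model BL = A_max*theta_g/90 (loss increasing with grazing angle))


BL = A_max * theta_g / 90 = 20.0 * 5 / 90 = 1.11

1.11 dB


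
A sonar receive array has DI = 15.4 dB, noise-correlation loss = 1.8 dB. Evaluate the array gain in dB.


AG = DI - L_corr = 15.4 - 1.8 = 13.6

13.6 dB


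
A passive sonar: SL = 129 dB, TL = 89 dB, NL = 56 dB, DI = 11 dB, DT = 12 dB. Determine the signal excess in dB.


SE = SL - TL - NL + DI - DT = 129 - 89 - 56 + 11 - 12 = -17

-17 dB


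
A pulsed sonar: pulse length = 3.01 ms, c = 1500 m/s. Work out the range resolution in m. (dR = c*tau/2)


dR = c*tau/2 = 1500 * 3.01e-3 / 2 = 2.2575

2.2575 m


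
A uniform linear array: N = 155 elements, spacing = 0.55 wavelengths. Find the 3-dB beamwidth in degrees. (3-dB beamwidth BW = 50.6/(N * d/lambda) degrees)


BW = 50.6 / (155 * 0.55) = 50.6 / 85.25 = 0.59

0.59 deg


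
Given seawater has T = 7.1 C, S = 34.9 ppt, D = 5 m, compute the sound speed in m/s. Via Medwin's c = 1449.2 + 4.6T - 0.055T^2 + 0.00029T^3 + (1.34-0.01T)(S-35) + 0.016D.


c = 1449.2 + 4.6*7.1 - 0.055*7.1^2 + 0.00029*7.1^3 + (1.34 - 0.01*7.1)*(34.9 - 35) + 0.016*5 = 1479.14

1479.14 m/s


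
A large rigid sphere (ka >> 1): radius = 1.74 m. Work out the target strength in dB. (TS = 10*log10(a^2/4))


TS = 10*log10(1.74^2 / 4) = 10*log10(0.7569) = -1.21

-1.21 dB


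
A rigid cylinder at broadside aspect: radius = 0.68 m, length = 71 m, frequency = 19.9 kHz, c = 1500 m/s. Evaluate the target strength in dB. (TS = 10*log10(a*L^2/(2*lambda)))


43.57 dB


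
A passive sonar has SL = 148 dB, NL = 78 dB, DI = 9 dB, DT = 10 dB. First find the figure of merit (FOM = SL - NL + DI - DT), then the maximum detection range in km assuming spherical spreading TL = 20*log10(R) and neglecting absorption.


Step 1: FOM = SL - NL + DI - DT = 148 - 78 + 9 - 10 = 69 dB
Step 2: at max range FOM = TL = 20*log10(R), so R = 10^(69/20) = 2818.38 m = 2.82 km

2.82 km


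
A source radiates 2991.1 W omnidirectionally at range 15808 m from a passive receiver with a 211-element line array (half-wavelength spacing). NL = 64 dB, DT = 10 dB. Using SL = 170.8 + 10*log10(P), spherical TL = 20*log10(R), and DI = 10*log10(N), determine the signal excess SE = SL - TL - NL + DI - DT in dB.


Step 1: SL = 170.8 + 10*log10(2991.1) = 205.56 dB
Step 2: TL = 20*log10(15808) = 83.98 dB
Step 3: DI = 10*log10(211) = 23.24 dB
Step 4: SE = SL - TL - NL + DI - DT = 205.56 - 83.98 - 64 + 23.24 - 10 = 70.82

70.82 dB


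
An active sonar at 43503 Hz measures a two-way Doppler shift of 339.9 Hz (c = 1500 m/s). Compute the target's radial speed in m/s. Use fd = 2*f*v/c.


5.86 m/s


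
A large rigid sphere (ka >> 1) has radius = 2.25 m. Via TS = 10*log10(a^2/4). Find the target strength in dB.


TS = 10*log10(2.25^2 / 4) = 10*log10(1.265625) = 1.02

1.02 dB


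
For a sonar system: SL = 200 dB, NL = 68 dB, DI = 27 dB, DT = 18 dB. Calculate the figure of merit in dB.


FOM = SL - NL + DI - DT = 200 - 68 + 27 - 18 = 141

141 dB


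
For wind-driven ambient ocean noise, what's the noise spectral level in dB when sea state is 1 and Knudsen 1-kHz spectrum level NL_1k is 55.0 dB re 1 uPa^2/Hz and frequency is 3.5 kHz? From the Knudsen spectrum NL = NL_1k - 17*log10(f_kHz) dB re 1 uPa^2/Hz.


NL = NL_1k - 17*log10(f_kHz) = 55.0 - 17*log10(3.5) = 55.0 - (9.25) = 45.75

45.75 dB


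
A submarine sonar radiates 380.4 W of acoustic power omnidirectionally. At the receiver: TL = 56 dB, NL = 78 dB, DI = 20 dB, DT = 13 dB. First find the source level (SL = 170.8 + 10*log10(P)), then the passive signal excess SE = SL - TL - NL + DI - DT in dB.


Step 1: SL = 170.8 + 10*log10(380.4) = 196.6 dB
Step 2: SE = SL - TL - NL + DI - DT = 196.6 - 56 - 78 + 20 - 13 = 69.6

69.6 dB


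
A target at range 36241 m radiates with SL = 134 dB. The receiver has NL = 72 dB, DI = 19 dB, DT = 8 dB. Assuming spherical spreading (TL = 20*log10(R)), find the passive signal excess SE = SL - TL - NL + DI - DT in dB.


Step 1: TL = 20*log10(36241) = 91.18 dB
Step 2: SE = 134 - 91.18 - 72 + 19 - 8 = -18.18

-18.18 dB


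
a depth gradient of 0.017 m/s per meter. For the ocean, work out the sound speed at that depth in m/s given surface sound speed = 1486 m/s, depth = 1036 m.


c = 1486 + 0.017 * 1036 = 1503.612

1503.612 m/s


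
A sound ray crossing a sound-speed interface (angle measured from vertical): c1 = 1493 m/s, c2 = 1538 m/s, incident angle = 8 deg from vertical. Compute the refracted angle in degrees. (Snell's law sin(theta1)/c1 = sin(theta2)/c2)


8.24 deg


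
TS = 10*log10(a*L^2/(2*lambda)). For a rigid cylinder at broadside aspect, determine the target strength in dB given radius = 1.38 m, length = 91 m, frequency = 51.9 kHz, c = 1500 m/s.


52.96 dB


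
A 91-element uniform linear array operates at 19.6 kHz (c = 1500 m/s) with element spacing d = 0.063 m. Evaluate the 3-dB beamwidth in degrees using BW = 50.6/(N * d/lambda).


Step 1: lambda = 1500/19600 = 0.07653 m
Step 2: d/lambda = 0.063/0.07653 = 0.8232
Step 3: BW = 50.6/(N * d/lambda) = 50.6/(91 * 0.8232) = 0.68

0.68 deg


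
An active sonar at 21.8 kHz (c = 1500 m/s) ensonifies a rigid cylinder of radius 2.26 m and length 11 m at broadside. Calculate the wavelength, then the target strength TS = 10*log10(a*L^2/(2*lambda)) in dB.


Step 1: lambda = c/f = 1500/21800 = 0.06881 m
Step 2: TS = 10*log10(a*L^2/(2*lambda)) = 10*log10(2.26*11^2/(2*0.06881)) = 32.98

32.98 dB


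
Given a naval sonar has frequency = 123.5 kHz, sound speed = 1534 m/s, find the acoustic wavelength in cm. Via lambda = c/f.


1.24 cm


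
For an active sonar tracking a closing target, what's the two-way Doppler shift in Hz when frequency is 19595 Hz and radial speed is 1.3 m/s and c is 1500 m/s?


fd = 2*f*v/c = 2 * 19595 * 1.3 / 1500 = 33.96

33.96 Hz


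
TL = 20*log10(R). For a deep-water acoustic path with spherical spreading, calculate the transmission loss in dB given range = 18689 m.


85.43 dB


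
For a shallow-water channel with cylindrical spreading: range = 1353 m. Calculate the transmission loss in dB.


31.31 dB


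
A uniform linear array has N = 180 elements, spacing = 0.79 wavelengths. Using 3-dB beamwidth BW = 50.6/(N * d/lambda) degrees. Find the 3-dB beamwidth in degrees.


0.36 deg


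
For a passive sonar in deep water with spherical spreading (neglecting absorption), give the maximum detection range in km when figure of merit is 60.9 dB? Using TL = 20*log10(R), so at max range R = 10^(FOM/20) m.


At max range FOM = TL, so 20*log10(R) = 60.9
R = 10^(60.9/20) = 1109.17 m = 1.11 km

1.11 km


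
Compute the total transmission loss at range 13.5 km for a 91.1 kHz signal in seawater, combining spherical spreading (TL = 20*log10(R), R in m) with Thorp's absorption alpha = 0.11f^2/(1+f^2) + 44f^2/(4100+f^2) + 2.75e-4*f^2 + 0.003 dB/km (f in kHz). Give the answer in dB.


Step 1 (Thorp): alpha = 0.11*8299.21/(1+8299.21) + 44*8299.21/(4100+8299.21) + 2.75e-4*8299.21 + 0.003 = 31.846 dB/km
Step 2: TL_spread = 20*log10(13500) = 82.61 dB
Step 3: TL_abs = alpha*R = 31.846 * 13.5 = 429.92 dB
Step 4: TL_total = 82.61 + 429.92 = 512.53

512.53 dB


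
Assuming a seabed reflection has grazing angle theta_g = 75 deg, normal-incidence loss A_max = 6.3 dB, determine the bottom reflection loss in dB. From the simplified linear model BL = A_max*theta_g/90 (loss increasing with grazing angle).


BL = A_max * theta_g / 90 = 6.3 * 75 / 90 = 5.25

5.25 dB


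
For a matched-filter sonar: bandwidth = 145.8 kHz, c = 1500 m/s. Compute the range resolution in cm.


0.51 cm


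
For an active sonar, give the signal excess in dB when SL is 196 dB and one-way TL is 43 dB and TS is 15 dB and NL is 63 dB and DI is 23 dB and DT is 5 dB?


SE = SL - 2*TL + TS - NL + DI - DT = 196 - 2*43 + (15) - 63 + 23 - 5 = 80

80 dB


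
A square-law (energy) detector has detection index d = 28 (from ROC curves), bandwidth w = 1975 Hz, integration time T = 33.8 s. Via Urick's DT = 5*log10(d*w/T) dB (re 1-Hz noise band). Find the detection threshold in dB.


DT = 5*log10(d*w/T) = 5*log10(28 * 1975 / 33.8) = 5*log10(1636.09) = 16.07

16.07 dB


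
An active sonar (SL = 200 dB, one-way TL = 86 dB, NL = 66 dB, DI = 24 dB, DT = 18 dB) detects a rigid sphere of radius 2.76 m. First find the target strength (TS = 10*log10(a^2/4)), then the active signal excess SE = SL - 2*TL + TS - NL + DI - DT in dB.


Step 1: TS = 10*log10(2.76^2/4) = 2.8 dB
Step 2: SE = SL - 2*TL + TS - NL + DI - DT = 200 - 2*86 + (2.8) - 66 + 24 - 18 = -29.2

-29.2 dB


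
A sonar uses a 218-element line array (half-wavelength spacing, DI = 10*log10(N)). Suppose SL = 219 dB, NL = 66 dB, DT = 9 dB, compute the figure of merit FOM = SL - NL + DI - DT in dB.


Step 1: DI = 10*log10(218) = 23.38 dB
Step 2: FOM = SL - NL + DI - DT = 219 - 66 + 23.38 - 9 = 167.38

167.38 dB


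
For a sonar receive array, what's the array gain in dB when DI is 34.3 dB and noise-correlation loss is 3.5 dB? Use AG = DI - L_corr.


AG = DI - L_corr = 34.3 - 3.5 = 30.8

30.8 dB


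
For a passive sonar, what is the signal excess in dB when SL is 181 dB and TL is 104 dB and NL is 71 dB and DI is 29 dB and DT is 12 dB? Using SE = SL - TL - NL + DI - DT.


23 dB


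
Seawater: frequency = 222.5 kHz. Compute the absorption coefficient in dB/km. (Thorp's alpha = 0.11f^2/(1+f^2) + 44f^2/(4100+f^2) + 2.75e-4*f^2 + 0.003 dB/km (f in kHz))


f^2 = 49506.25
alpha = 0.11*49506.25/(1+49506.25) + 44*49506.25/(4100+49506.25) + 2.75e-4*49506.25 + 0.003 = 54.362

54.362 dB/km


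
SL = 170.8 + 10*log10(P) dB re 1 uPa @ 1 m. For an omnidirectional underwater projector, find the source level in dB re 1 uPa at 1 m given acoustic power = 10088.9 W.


SL = 170.8 + 10*log10(10088.9) = 170.8 + 40.04 = 210.84

210.84 dB


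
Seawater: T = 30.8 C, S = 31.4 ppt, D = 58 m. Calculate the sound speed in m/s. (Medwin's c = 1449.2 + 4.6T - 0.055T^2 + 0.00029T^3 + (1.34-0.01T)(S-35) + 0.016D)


c = 1449.2 + 4.6*30.8 - 0.055*30.8^2 + 0.00029*30.8^3 + (1.34 - 0.01*30.8)*(31.4 - 35) + 0.016*58 = 1544.39

1544.39 m/s


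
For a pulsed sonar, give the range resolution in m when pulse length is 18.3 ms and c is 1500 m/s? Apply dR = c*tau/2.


13.725 m


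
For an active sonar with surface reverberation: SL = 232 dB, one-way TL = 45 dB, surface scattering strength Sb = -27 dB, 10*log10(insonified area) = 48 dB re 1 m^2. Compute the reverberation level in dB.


163 dB


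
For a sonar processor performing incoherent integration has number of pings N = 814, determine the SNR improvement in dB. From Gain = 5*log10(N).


Gain = 5*log10(814) = 14.55

14.55 dB


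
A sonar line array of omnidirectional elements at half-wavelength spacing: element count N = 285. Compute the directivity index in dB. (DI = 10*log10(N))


DI = 10*log10(285) = 24.55

24.55 dB


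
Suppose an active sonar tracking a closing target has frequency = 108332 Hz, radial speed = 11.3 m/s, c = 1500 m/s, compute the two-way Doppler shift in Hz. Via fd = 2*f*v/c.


fd = 2*f*v/c = 2 * 108332 * 11.3 / 1500 = 1632.2

1632.2 Hz


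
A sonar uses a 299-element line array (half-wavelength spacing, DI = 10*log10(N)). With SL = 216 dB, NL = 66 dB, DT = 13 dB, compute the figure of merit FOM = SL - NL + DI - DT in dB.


Step 1: DI = 10*log10(299) = 24.76 dB
Step 2: FOM = SL - NL + DI - DT = 216 - 66 + 24.76 - 13 = 161.76

161.76 dB


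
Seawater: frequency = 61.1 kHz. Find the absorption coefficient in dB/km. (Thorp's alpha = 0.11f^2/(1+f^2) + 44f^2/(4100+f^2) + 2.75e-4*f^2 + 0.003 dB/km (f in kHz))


22.109 dB/km


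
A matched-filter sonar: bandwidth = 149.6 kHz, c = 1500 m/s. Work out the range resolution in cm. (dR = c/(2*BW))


dR = c/(2*BW) = 1500 / (2 * 149.6e3) = 0.005 m = 0.5 cm

0.5 cm


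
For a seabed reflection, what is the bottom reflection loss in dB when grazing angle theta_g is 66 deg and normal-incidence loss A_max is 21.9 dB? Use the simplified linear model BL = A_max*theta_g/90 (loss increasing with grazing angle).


16.06 dB


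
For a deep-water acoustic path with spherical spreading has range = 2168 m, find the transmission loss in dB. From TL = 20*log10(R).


66.72 dB


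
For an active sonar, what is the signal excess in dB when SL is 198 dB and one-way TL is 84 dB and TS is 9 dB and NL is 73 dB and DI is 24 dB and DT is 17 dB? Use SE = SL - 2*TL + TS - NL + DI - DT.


SE = SL - 2*TL + TS - NL + DI - DT = 198 - 2*84 + (9) - 73 + 24 - 17 = -27

-27 dB


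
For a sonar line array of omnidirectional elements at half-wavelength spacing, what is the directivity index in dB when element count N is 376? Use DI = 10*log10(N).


DI = 10*log10(376) = 25.75

25.75 dB


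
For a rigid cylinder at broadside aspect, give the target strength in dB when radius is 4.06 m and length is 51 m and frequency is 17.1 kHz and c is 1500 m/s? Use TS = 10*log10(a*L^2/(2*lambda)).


47.8 dB


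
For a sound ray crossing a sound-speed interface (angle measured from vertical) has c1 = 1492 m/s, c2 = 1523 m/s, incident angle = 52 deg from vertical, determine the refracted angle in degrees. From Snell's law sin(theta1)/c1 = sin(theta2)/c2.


sin(theta2) = (c2/c1)*sin(theta1) = (1523/1492)*sin(52 deg) = 0.80438
theta2 = arcsin(0.80438) = 53.55

53.55 deg


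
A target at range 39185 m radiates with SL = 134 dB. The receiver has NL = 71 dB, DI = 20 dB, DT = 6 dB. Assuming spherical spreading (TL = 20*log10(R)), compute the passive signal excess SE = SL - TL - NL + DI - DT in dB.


-14.86 dB


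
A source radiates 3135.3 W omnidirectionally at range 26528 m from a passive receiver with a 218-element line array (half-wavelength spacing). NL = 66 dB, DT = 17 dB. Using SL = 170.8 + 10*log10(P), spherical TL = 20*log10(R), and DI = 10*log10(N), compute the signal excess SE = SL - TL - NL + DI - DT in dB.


Step 1: SL = 170.8 + 10*log10(3135.3) = 205.76 dB
Step 2: TL = 20*log10(26528) = 88.47 dB
Step 3: DI = 10*log10(218) = 23.38 dB
Step 4: SE = SL - TL - NL + DI - DT = 205.76 - 88.47 - 66 + 23.38 - 17 = 57.67

57.67 dB


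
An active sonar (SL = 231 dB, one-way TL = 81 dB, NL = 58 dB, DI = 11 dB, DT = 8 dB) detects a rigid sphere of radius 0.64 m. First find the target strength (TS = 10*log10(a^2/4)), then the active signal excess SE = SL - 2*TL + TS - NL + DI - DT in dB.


Step 1: TS = 10*log10(0.64^2/4) = -9.9 dB
Step 2: SE = SL - 2*TL + TS - NL + DI - DT = 231 - 2*81 + (-9.9) - 58 + 11 - 8 = 4.1

4.1 dB


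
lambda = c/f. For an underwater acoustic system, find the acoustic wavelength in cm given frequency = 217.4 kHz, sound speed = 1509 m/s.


lambda = c/f = 1509 / 217400 = 0.0069 m = 0.69 cm

0.69 cm


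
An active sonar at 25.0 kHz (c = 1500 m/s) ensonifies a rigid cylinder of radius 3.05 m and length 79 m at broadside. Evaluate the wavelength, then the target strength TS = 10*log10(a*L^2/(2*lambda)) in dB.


Step 1: lambda = c/f = 1500/25000 = 0.06 m
Step 2: TS = 10*log10(a*L^2/(2*lambda)) = 10*log10(3.05*79^2/(2*0.06)) = 52.0

52.0 dB


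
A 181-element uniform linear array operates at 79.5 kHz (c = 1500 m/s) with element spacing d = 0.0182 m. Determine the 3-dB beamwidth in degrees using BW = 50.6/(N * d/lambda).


0.29 deg


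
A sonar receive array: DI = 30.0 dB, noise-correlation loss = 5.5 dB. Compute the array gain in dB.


AG = DI - L_corr = 30.0 - 5.5 = 24.5

24.5 dB


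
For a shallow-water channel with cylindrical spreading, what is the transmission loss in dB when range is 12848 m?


41.09 dB


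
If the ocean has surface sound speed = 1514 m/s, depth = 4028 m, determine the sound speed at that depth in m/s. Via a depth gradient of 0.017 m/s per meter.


c = 1514 + 0.017 * 4028 = 1582.476

1582.476 m/s


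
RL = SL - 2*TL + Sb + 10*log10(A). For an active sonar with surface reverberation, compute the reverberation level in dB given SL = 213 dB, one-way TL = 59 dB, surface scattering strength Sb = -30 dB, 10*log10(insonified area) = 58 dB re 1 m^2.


123 dB


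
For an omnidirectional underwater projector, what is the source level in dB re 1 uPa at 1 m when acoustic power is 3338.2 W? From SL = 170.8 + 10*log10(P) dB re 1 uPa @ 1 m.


SL = 170.8 + 10*log10(3338.2) = 170.8 + 35.24 = 206.04

206.04 dB


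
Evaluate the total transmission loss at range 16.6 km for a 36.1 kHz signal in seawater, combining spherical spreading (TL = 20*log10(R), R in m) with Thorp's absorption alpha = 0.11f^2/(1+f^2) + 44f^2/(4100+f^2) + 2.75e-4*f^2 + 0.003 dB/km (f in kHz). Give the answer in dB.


Step 1 (Thorp): alpha = 0.11*1303.21/(1+1303.21) + 44*1303.21/(4100+1303.21) + 2.75e-4*1303.21 + 0.003 = 11.0837 dB/km
Step 2: TL_spread = 20*log10(16600) = 84.4 dB
Step 3: TL_abs = alpha*R = 11.0837 * 16.6 = 183.99 dB
Step 4: TL_total = 84.4 + 183.99 = 268.39

268.39 dB


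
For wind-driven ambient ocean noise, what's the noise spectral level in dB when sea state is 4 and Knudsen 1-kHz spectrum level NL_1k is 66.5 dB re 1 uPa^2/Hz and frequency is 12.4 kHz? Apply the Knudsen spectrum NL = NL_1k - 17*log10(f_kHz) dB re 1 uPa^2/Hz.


NL = NL_1k - 17*log10(f_kHz) = 66.5 - 17*log10(12.4) = 66.5 - (18.59) = 47.91

47.91 dB


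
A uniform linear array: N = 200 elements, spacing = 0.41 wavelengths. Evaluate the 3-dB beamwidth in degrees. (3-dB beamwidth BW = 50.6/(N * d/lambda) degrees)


0.62 deg


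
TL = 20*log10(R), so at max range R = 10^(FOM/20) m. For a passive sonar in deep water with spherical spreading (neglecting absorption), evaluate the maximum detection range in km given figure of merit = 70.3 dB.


At max range FOM = TL, so 20*log10(R) = 70.3
R = 10^(70.3/20) = 3273.41 m = 3.27 km

3.27 km


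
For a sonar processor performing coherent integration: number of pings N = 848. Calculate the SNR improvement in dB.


29.28 dB


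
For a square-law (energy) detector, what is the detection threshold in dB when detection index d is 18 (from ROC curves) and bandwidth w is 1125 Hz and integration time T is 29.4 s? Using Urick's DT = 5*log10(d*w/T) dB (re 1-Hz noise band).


DT = 5*log10(d*w/T) = 5*log10(18 * 1125 / 29.4) = 5*log10(688.78) = 14.19

14.19 dB


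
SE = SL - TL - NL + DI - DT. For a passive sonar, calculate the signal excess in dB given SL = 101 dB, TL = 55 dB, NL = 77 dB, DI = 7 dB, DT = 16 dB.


SE = SL - TL - NL + DI - DT = 101 - 55 - 77 + 7 - 16 = -40

-40 dB


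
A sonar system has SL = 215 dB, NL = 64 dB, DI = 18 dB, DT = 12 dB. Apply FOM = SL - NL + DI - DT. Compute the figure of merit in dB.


157 dB


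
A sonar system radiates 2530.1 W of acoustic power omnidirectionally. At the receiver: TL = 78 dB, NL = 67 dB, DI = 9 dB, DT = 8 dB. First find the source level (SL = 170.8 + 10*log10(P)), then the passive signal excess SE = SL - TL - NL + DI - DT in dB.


Step 1: SL = 170.8 + 10*log10(2530.1) = 204.83 dB
Step 2: SE = SL - TL - NL + DI - DT = 204.83 - 78 - 67 + 9 - 8 = 60.83

60.83 dB


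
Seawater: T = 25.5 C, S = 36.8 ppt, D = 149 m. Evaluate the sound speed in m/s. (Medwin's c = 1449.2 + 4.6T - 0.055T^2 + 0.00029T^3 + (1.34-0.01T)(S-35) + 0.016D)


1539.88 m/s


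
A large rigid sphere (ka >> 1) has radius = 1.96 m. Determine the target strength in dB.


TS = 10*log10(1.96^2 / 4) = 10*log10(0.9604) = -0.18

-0.18 dB


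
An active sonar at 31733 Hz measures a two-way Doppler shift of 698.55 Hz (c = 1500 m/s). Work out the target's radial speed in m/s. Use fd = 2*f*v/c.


From fd = 2*f*v/c, v = c*fd/(2*f) = 1500 * 698.55 / (2*31733) = 16.51

16.51 m/s


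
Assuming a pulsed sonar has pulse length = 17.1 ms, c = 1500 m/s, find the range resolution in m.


12.825 m


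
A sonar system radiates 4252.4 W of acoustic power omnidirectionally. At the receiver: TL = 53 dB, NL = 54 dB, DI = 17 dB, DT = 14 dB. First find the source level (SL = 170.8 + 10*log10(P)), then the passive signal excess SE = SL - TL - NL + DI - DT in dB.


Step 1: SL = 170.8 + 10*log10(4252.4) = 207.09 dB
Step 2: SE = SL - TL - NL + DI - DT = 207.09 - 53 - 54 + 17 - 14 = 103.09

103.09 dB


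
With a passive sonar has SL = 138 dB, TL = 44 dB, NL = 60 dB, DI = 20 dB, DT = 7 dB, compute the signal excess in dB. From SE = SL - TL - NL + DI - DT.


SE = SL - TL - NL + DI - DT = 138 - 44 - 60 + 20 - 7 = 47

47 dB


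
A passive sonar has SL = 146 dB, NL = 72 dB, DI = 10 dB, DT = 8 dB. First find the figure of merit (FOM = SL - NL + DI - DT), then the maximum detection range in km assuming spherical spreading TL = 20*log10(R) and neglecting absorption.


Step 1: FOM = SL - NL + DI - DT = 146 - 72 + 10 - 8 = 76 dB
Step 2: at max range FOM = TL = 20*log10(R), so R = 10^(76/20) = 6309.57 m = 6.31 km

6.31 km


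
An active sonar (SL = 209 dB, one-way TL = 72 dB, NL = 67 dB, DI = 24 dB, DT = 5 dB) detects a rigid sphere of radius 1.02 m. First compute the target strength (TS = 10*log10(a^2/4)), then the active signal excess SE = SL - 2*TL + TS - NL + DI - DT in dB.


Step 1: TS = 10*log10(1.02^2/4) = -5.85 dB
Step 2: SE = SL - 2*TL + TS - NL + DI - DT = 209 - 2*72 + (-5.85) - 67 + 24 - 5 = 11.15

11.15 dB


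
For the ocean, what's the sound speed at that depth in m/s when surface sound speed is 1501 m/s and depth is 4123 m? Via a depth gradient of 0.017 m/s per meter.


1571.091 m/s


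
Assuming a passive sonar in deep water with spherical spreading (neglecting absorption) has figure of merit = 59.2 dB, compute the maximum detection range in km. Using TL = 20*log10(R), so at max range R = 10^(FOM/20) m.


0.91 km


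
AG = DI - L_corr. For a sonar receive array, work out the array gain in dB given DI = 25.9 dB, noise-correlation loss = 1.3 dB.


24.6 dB


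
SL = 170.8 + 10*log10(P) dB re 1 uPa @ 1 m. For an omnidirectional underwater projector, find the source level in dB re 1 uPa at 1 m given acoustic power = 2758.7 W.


SL = 170.8 + 10*log10(2758.7) = 170.8 + 34.41 = 205.21

205.21 dB


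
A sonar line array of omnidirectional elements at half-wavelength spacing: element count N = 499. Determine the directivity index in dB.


26.98 dB


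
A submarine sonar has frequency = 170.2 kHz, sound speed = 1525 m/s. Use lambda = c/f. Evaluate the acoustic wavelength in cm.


lambda = c/f = 1525 / 170200 = 0.009 m = 0.9 cm

0.9 cm


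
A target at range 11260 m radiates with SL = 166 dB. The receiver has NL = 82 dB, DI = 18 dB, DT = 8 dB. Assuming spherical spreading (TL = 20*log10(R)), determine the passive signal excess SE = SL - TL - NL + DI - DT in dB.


12.97 dB


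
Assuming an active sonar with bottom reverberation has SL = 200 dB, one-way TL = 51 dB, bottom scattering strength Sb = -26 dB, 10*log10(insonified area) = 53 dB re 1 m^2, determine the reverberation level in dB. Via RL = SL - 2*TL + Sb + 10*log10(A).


RL = SL - 2*TL + Sb + 10*log10(A) = 200 - 2*51 + (-26) + 53 = 125

125 dB


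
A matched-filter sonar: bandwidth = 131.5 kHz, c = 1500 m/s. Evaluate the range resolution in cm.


dR = c/(2*BW) = 1500 / (2 * 131.5e3) = 0.0057 m = 0.57 cm

0.57 cm


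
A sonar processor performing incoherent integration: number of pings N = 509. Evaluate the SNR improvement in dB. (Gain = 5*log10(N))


Gain = 5*log10(509) = 13.53

13.53 dB


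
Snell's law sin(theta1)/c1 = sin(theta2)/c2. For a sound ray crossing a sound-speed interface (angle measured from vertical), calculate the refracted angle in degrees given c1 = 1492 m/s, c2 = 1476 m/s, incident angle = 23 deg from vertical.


sin(theta2) = (c2/c1)*sin(theta1) = (1476/1492)*sin(23 deg) = 0.38654
theta2 = arcsin(0.38654) = 22.74

22.74 deg


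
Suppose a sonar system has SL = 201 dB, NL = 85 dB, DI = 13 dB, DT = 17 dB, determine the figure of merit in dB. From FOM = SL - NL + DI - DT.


112 dB


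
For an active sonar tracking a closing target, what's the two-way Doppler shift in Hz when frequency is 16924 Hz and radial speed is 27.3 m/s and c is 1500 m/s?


fd = 2*f*v/c = 2 * 16924 * 27.3 / 1500 = 616.03

616.03 Hz


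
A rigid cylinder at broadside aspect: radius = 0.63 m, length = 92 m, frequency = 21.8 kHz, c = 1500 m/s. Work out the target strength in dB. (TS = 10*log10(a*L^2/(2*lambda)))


lambda = 1500/21800 = 0.06881 m
TS = 10*log10(0.63*92^2/(2*0.06881)) = 45.88

45.88 dB


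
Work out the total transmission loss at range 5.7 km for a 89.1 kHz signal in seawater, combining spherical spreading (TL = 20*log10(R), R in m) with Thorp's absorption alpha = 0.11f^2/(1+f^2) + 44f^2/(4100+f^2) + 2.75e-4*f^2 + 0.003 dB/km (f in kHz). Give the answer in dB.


253.59 dB


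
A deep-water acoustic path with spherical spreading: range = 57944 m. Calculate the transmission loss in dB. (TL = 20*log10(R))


TL = 20*log10(57944) = 95.26

95.26 dB


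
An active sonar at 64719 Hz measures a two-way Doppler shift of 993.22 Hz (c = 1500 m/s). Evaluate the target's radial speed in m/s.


From fd = 2*f*v/c, v = c*fd/(2*f) = 1500 * 993.22 / (2*64719) = 11.51

11.51 m/s


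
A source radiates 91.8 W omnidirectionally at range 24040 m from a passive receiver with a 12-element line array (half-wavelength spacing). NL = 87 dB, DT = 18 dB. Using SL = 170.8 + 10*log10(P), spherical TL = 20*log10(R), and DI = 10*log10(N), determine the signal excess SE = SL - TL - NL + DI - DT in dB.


8.6 dB


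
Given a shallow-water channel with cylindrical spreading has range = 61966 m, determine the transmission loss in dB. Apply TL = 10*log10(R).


TL = 10*log10(61966) = 47.92

47.92 dB


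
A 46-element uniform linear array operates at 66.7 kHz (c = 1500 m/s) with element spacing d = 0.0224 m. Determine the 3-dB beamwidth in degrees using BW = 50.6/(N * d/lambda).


Step 1: lambda = 1500/66700 = 0.02249 m
Step 2: d/lambda = 0.0224/0.02249 = 0.996
Step 3: BW = 50.6/(N * d/lambda) = 50.6/(46 * 0.996) = 1.1

1.1 deg


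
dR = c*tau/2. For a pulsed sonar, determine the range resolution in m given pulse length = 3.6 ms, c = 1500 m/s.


dR = c*tau/2 = 1500 * 3.6e-3 / 2 = 2.7

2.7 m
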